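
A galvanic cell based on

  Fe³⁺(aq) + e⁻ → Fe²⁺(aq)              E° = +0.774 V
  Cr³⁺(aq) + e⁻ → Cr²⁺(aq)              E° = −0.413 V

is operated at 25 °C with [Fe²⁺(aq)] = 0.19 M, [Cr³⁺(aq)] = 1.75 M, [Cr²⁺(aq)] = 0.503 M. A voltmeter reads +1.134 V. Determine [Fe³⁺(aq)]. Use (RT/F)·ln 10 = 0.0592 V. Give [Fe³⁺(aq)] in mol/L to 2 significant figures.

Fe³⁺/Fe²⁺ is the cathode (higher E°); E°cell = +0.774 − (−0.413) = +1.187 V with n = 1.
Rearranging E = E° − (0.0592/n)·log Q gives log Q = 1(+1.187 − (+1.134))/0.0592 = 0.895.
Balancing electrons gives Fe³⁺(aq) + Cr²⁺(aq) → Fe²⁺(aq) + Cr³⁺(aq); thus Q = ([Fe²⁺(aq)]·[Cr³⁺(aq)]) / ([Fe³⁺(aq)]·[Cr²⁺(aq)]).
Solving for the unknown gives log [Fe³⁺(aq)] = −1.075, so [Fe³⁺(aq)] ≈ 0.084 M.

0.084 M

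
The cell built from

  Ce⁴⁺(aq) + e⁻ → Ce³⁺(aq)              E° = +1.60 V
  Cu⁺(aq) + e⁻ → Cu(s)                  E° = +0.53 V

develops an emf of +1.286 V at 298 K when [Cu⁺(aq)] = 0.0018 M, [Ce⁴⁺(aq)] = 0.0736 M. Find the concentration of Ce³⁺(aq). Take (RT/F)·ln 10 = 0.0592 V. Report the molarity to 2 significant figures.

0.0092 M

With Ce⁴⁺/Ce³⁺ at the cathode and Cu⁺/Cu at the anode, E°cell = +1.60 − (+0.53) = +1.07 V (n = 1).
Since E = E° − (0.0592/n)·log Q, log Q = n(E° − E)/0.0592 = −3.649.
For Ce⁴⁺(aq) + Cu(s) → Ce³⁺(aq) + Cu⁺(aq), the reaction quotient is Q = ([Ce³⁺(aq)]·[Cu⁺(aq)]) / [Ce⁴⁺(aq)].
Substituting the known concentrations and solving, log [Ce³⁺(aq)] = −2.037 and [Ce³⁺(aq)] = 0.0092 M.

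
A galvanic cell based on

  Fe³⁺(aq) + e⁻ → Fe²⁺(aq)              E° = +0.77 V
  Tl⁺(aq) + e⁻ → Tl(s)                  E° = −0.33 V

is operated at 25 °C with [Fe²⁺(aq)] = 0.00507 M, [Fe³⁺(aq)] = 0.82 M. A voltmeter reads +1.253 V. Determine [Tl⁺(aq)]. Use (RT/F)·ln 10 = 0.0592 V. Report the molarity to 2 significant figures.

With Fe³⁺/Fe²⁺ at the cathode and Tl⁺/Tl at the anode, E°cell = +0.77 − (−0.33) = +1.10 V (n = 1).
Since E = E° − (0.0592/n)·log Q, log Q = n(E° − E)/0.0592 = −2.584.
For Fe³⁺(aq) + Tl(s) → Fe²⁺(aq) + Tl⁺(aq), the reaction quotient is Q = ([Fe²⁺(aq)]·[Tl⁺(aq)]) / [Fe³⁺(aq)].
Isolating [Tl⁺(aq)] in Q = 10^{−2.584} yields log [Tl⁺(aq)] = −0.375, i.e. 0.42 M.

0.42 M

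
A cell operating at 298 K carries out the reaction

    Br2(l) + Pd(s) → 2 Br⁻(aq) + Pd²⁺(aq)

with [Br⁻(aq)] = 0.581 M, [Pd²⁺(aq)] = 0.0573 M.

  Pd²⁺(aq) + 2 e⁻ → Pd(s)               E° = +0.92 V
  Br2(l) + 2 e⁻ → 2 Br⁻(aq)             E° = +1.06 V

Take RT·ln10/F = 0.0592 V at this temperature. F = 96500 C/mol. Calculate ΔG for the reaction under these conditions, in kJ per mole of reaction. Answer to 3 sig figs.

−36.8 kJ/mol

E°cell = +1.06 − (+0.92) = +0.14 V; the balanced reaction transfers n = 2 electrons.
Q = [Br⁻(aq)]^2·[Pd²⁺(aq)] = 0.0193, so log Q = −1.713 and E = +0.14 − (0.0592/2)(−1.713) = +0.1907 V.
Then ΔG = −nFE = −2 × 96500 × +0.1907 J/mol = −36.8 kJ/mol.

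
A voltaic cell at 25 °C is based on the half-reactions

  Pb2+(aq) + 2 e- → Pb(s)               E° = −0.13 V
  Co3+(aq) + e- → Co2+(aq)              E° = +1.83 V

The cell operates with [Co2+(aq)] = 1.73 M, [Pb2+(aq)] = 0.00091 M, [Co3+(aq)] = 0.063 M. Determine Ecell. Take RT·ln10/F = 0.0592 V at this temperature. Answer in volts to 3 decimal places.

The Co³⁺/Co²⁺ couple has the more positive E°, so it is the cathode; Pb²⁺/Pb is the anode.
E°cell = E°cat − E°an = +1.83 − (−0.13) = +1.96 V; n = 2.
Balancing gives 2 Co3+(aq) + Pb(s) → 2 Co2+(aq) + Pb2+(aq); hence Q = ([Co2+(aq)]^2·[Pb2+(aq)]) / [Co3+(aq)]^2 = 0.686 (log Q = −0.164).
Applying E = E° − (RT ln10/nF)·log Q gives +1.96 − (0.0592/2)(−0.164) = +1.965 V.

+1.965 V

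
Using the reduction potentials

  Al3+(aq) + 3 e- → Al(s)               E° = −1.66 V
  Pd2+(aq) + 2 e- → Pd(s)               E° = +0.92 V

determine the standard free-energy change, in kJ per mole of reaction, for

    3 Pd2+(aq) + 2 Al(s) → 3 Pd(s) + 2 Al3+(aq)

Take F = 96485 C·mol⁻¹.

−1494 kJ/mol

In the reaction as written Pd2+(aq) is reduced, so the Pd²⁺/Pd couple is the cathode and Al³⁺/Al is the anode.
E°cell = +0.92 − (−1.66) = +2.58 V; balancing electrons gives n = 6.
ΔG° = −nFE°cell = −(6)(96485)(+2.58) J/mol = −1494 kJ/mol.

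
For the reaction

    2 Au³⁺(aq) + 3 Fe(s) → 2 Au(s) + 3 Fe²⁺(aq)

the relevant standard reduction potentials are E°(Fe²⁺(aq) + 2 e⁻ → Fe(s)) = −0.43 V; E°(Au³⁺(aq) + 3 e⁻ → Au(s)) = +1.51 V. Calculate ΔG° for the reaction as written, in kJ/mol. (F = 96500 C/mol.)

−1123 kJ/mol

In the reaction as written Au³⁺(aq) is reduced, so the Au³⁺/Au couple is the cathode and Fe²⁺/Fe is the anode.
E°cell = +1.51 − (−0.43) = +1.94 V; balancing electrons gives n = 6.
ΔG° = −nFE°cell = −(6)(96500)(+1.94) J/mol = −1123 kJ/mol.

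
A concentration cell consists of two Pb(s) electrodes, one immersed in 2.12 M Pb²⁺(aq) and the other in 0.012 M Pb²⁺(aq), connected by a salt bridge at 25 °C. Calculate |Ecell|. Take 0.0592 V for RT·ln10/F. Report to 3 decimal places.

For a concentration cell E°cell = 0, since both electrodes use the same couple.
The compartment with the higher Pb²⁺(aq) concentration (2.12 M) acts as the cathode; ions are reduced there and produced at the dilute (0.012 M) anode.
With n = 2, Ecell = −(0.0592/2)·log([dilute]/[conc]) = −(0.0592/2)·log(0.012/2.12) = +0.067 V.

0.067 V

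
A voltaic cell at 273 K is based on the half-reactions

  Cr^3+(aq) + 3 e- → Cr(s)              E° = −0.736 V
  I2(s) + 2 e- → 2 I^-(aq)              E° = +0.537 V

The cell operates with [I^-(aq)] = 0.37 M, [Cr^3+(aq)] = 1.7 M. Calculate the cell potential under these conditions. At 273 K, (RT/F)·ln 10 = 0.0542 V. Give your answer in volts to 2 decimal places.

+1.29 V

I₂/I⁻ is reduced (cathode, E° = +0.537 V) and Cr³⁺/Cr is oxidized (anode).
E°cell = E°cat − E°an = +0.537 − (−0.736) = +1.273 V; n = 6.
The balanced reaction is 3 I2(s) + 2 Cr(s) → 6 I^-(aq) + 2 Cr^3+(aq), so Q = [I^-(aq)]^6·[Cr^3+(aq)]^2 = 0.00741 and log Q = −2.130.
Applying E = E° − (RT ln10/nF)·log Q gives +1.273 − (0.0542/6)(−2.130) = +1.29 V.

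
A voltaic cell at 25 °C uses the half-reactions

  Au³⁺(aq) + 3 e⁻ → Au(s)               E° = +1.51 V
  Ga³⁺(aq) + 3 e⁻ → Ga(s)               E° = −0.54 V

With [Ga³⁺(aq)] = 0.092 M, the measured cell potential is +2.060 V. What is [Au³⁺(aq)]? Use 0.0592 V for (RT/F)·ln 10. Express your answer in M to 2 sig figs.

0.30 M

Au³⁺/Au is the cathode (higher E°); E°cell = +1.51 − (−0.54) = +2.05 V with n = 3.
From the Nernst equation, log Q = n(E° − E)/0.0592 = 3·(+2.05 − (+2.060))/0.0592 = −0.507.
The balanced reaction is Au³⁺(aq) + Ga(s) → Au(s) + Ga³⁺(aq), so Q = [Ga³⁺(aq)] / [Au³⁺(aq)].
Substituting the known concentrations and solving, log [Au³⁺(aq)] = −0.529 and [Au³⁺(aq)] = 0.30 M.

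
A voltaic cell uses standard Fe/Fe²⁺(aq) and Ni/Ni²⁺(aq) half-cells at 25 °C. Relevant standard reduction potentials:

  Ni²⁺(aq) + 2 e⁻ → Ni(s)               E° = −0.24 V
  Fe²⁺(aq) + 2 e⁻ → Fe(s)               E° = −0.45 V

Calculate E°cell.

Of the two couples in this cell, the one with the more positive reduction potential is reduced at the cathode: here that is Ni²⁺/Ni (−0.24 V); Fe²⁺/Fe (−0.45 V) is the anode.
E°cell = E°(cathode) − E°(anode) = −0.24 − (−0.45) = +0.21 V.

+0.21 V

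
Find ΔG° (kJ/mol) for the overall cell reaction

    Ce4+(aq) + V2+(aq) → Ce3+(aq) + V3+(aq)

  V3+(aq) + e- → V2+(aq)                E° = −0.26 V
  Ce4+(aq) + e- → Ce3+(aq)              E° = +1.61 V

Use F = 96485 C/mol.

In the reaction as written Ce4+(aq) is reduced, so the Ce⁴⁺/Ce³⁺ couple is the cathode and V³⁺/V²⁺ is the anode.
E°cell = +1.61 − (−0.26) = +1.87 V; balancing electrons gives n = 1.
ΔG° = −nFE°cell = −(1)(96485)(+1.87) J/mol = −180 kJ/mol.

−180 kJ/mol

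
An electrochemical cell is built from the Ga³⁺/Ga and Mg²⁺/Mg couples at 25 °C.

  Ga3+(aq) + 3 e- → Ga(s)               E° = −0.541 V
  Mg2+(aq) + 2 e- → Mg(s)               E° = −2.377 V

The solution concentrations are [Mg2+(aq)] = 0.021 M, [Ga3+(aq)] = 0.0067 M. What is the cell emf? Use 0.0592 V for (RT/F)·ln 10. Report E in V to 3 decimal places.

Ga³⁺/Ga is reduced (cathode, E° = −0.541 V) and Mg²⁺/Mg is oxidized (anode).
E°cell = −0.541 − (−2.377) = +1.836 V, with n = 6 electrons transferred.
For the overall reaction 2 Ga3+(aq) + 3 Mg(s) → 2 Ga(s) + 3 Mg2+(aq), Q = [Mg2+(aq)]^3 / [Ga3+(aq)]^2 = 0.206, giving log Q = −0.685.
By the Nernst equation, E = +1.836 − (0.0592/6)·(−0.685) = +1.843 V.

+1.843 V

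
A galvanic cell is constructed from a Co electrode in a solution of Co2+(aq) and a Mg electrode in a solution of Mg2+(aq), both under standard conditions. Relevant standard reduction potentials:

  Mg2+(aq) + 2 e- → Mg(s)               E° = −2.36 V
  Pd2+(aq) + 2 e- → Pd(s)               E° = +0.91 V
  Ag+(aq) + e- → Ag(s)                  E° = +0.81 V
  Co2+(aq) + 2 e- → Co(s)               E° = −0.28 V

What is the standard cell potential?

+2.08 V

The Co²⁺/Co couple has the higher E°, so Co ion is reduced (cathode) and Mg is oxidized (anode).
E°cell = E°(cathode) − E°(anode) = −0.28 − (−2.36) = +2.08 V.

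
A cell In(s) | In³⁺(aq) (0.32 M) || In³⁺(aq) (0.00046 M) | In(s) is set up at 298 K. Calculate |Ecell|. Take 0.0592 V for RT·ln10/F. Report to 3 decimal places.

0.056 V

For a concentration cell E°cell = 0, since both electrodes use the same couple.
The compartment with the higher In³⁺(aq) concentration (0.32 M) acts as the cathode; ions are reduced there and produced at the dilute (0.00046 M) anode.
With n = 3, Ecell = −(0.0592/3)·log([dilute]/[conc]) = −(0.0592/3)·log(0.00046/0.32) = +0.056 V.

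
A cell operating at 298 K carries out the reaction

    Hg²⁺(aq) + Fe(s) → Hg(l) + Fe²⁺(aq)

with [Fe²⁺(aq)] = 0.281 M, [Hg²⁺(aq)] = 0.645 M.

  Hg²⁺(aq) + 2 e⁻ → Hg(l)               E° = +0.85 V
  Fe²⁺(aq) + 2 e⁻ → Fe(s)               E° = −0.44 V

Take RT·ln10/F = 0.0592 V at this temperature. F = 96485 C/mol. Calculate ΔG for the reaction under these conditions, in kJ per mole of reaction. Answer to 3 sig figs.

−251 kJ/mol

With Hg²⁺/Hg reduced at the cathode, E°cell = +0.85 − (−0.44) = +1.29 V and n = 2.
The reaction quotient is [Fe²⁺(aq)] / [Hg²⁺(aq)] = 0.436; by Nernst, E = +1.29 − (0.0592/2)(−0.361) = +1.3007 V.
Then ΔG = −nFE = −2 × 96485 × +1.3007 J/mol = −251 kJ/mol.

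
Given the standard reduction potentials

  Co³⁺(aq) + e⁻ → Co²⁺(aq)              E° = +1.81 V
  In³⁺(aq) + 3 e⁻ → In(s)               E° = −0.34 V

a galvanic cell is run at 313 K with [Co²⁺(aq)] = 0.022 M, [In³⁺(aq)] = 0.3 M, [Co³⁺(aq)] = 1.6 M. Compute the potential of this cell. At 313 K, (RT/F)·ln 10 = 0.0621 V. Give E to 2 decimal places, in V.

Co³⁺/Co²⁺ is reduced (cathode, E° = +1.81 V) and In³⁺/In is oxidized (anode).
E°cell = E°cat − E°an = +1.81 − (−0.34) = +2.15 V; n = 3.
For the overall reaction 3 Co³⁺(aq) + In(s) → 3 Co²⁺(aq) + In³⁺(aq), Q = ([Co²⁺(aq)]^3·[In³⁺(aq)]) / [Co³⁺(aq)]^3 = 7.8×10^−7, giving log Q = −6.108.
E = E° − (0.0621/n)·log Q = +2.15 − (0.0621/3)(−6.108) = +2.28 V.

+2.28 V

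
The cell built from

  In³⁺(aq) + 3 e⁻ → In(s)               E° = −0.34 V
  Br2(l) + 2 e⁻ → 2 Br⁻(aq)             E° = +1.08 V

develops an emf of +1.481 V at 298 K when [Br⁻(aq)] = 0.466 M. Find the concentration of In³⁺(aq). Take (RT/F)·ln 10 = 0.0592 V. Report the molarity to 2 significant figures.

The Br₂/Br⁻ couple has the larger reduction potential, so it is the cathode: E°cell = +1.08 − (−0.34) = +1.42 V and n = 6.
Since E = E° − (0.0592/n)·log Q, log Q = n(E° − E)/0.0592 = −6.182.
The balanced reaction is 3 Br2(l) + 2 In(s) → 6 Br⁻(aq) + 2 In³⁺(aq), so Q = [Br⁻(aq)]^6·[In³⁺(aq)]^2.
Solving for the unknown gives log [In³⁺(aq)] = −2.096, so [In³⁺(aq)] ≈ 0.0080 M.

0.0080 M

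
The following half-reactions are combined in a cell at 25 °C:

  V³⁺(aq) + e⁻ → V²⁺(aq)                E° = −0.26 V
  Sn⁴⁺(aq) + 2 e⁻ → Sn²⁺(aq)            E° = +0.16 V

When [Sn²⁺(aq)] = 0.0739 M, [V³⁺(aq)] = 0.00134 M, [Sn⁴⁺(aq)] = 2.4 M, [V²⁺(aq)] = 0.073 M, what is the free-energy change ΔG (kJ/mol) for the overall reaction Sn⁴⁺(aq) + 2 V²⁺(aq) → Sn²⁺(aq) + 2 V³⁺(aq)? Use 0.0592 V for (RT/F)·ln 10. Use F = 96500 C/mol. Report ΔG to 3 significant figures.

The standard cell potential is +0.16 − (−0.26) = +0.42 V, with n = 2 electrons in the balanced equation.
The reaction quotient is ([Sn²⁺(aq)]·[V³⁺(aq)]^2) / ([Sn⁴⁺(aq)]·[V²⁺(aq)]^2) = 1.04×10^−5; by Nernst, E = +0.42 − (0.0592/2)(−4.984) = +0.5675 V.
Finally ΔG = −nFE = −(2)(96500 C/mol)(+0.5675 V) = −110 kJ/mol.

−110 kJ/mol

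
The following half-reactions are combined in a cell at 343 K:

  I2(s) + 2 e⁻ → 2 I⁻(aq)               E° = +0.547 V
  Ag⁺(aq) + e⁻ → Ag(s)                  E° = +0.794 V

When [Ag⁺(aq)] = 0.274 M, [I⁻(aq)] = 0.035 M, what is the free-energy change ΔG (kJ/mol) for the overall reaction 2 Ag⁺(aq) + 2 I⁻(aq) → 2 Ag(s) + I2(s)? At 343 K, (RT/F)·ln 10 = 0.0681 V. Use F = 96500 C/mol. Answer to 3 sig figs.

The standard cell potential is +0.794 − (+0.547) = +0.247 V, with n = 2 electrons in the balanced equation.
The reaction quotient is 1 / ([Ag⁺(aq)]^2·[I⁻(aq)]^2) = 1.09×10^4; by Nernst, E = +0.247 − (0.0681/2)(4.036) = +0.1096 V.
Finally ΔG = −nFE = −(2)(96500 C/mol)(+0.1096 V) = −21.2 kJ/mol.

−21.2 kJ/mol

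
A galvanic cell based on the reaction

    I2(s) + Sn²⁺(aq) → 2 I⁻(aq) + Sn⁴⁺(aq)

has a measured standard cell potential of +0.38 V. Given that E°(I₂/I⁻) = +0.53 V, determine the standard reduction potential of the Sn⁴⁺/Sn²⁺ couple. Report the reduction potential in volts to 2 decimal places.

+0.15 V

In the reaction as written the I₂/I⁻ couple is reduced (cathode) and Sn⁴⁺/Sn²⁺ is oxidized (anode), so E°cell = E°(I₂/I⁻) − E°(Sn⁴⁺/Sn²⁺).
E°(Sn⁴⁺/Sn²⁺) = E°(cathode) − E°cell = +0.53 − (+0.38) = +0.15 V.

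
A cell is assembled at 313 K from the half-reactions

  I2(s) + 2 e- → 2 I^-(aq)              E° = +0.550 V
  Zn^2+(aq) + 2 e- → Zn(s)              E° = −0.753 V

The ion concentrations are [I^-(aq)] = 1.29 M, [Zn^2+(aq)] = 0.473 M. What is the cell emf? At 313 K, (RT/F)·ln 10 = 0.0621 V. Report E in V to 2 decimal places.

+1.31 V

Since E°(I₂/I⁻) > E°(Zn²⁺/Zn), I₂/I⁻ serves as the cathode.
E°cell = +0.550 − (−0.753) = +1.303 V, with n = 2 electrons transferred.
For the overall reaction I2(s) + Zn(s) → 2 I^-(aq) + Zn^2+(aq), Q = [I^-(aq)]^2·[Zn^2+(aq)] = 0.787, giving log Q = −0.104.
E = E° − (0.0621/n)·log Q = +1.303 − (0.0621/2)(−0.104) = +1.31 V.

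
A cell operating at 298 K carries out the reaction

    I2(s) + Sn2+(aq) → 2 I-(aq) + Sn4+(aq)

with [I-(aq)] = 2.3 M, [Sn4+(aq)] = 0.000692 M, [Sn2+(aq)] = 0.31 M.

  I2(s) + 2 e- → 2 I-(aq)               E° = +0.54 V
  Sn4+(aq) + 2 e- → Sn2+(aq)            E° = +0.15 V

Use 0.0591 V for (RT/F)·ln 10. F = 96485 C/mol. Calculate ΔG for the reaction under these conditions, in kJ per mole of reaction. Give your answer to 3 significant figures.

E°cell = +0.54 − (+0.15) = +0.39 V; the balanced reaction transfers n = 2 electrons.
Q = ([I-(aq)]^2·[Sn4+(aq)]) / [Sn2+(aq)] = 0.0118, so log Q = −1.928 and E = +0.39 − (0.0591/2)(−1.928) = +0.4470 V.
ΔG = −nFE = −(2)(96485)(+0.4470) J/mol = −86.3 kJ/mol.

−86.3 kJ/mol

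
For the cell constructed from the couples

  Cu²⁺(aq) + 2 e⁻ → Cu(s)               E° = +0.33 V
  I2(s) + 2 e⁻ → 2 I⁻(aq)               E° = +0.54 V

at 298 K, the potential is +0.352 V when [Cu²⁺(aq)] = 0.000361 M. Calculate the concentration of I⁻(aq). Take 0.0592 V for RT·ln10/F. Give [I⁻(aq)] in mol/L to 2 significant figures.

0.21 M

I₂/I⁻ is the cathode (higher E°); E°cell = +0.54 − (+0.33) = +0.21 V with n = 2.
Rearranging E = E° − (0.0592/n)·log Q gives log Q = 2(+0.21 − (+0.352))/0.0592 = −4.797.
Balancing electrons gives I2(s) + Cu(s) → 2 I⁻(aq) + Cu²⁺(aq); thus Q = [I⁻(aq)]^2·[Cu²⁺(aq)].
Solving for the unknown gives log [I⁻(aq)] = −0.677, so [I⁻(aq)] ≈ 0.21 M.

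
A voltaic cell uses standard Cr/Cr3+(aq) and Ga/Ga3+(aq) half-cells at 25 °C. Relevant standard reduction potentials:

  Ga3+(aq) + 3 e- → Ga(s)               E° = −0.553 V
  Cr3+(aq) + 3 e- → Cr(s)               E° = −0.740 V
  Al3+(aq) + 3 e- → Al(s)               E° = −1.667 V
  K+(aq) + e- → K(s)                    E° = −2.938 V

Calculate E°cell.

+0.187 V

Of the two couples in this cell, the one with the more positive reduction potential is reduced at the cathode: here that is Ga³⁺/Ga (−0.553 V); Cr³⁺/Cr (−0.740 V) is the anode.
E°cell = E°(cathode) − E°(anode) = −0.553 − (−0.740) = +0.187 V.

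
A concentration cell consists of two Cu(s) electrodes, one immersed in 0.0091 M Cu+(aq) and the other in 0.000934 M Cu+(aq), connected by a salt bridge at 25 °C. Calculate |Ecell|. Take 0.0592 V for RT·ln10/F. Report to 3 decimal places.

0.059 V

For a concentration cell E°cell = 0, since both electrodes use the same couple.
The compartment with the higher Cu+(aq) concentration (0.0091 M) acts as the cathode; ions are reduced there and produced at the dilute (0.000934 M) anode.
With n = 1, Ecell = −(0.0592/1)·log([dilute]/[conc]) = −(0.0592/1)·log(0.000934/0.0091) = +0.059 V.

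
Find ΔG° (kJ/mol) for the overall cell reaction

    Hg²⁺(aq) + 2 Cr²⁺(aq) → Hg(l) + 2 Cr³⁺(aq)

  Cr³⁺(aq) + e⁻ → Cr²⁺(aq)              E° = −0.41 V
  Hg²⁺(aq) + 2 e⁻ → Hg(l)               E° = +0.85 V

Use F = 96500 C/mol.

In the reaction as written Hg²⁺(aq) is reduced, so the Hg²⁺/Hg couple is the cathode and Cr³⁺/Cr²⁺ is the anode.
E°cell = +0.85 − (−0.41) = +1.26 V; balancing electrons gives n = 2.
ΔG° = −nFE°cell = −(2)(96500)(+1.26) J/mol = −243 kJ/mol.

−243 kJ/mol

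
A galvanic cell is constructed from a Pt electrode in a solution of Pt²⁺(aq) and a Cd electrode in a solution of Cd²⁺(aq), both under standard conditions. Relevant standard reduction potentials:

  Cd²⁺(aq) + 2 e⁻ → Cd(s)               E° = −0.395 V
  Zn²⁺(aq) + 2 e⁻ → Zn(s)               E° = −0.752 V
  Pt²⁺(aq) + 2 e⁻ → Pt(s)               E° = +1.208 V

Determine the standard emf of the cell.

Of the two couples in this cell, the one with the more positive reduction potential is reduced at the cathode: here that is Pt²⁺/Pt (+1.208 V); Cd²⁺/Cd (−0.395 V) is the anode.
E°cell = E°(cathode) − E°(anode) = +1.208 − (−0.395) = +1.603 V.

+1.603 V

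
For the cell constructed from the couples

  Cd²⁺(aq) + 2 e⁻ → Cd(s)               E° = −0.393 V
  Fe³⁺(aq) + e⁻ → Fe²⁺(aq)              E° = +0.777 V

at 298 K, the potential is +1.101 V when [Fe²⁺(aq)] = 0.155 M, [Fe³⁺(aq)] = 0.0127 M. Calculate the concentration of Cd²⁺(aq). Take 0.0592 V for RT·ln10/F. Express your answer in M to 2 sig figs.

Fe³⁺/Fe²⁺ is the cathode (higher E°); E°cell = +0.777 − (−0.393) = +1.170 V with n = 2.
From the Nernst equation, log Q = n(E° − E)/0.0592 = 2·(+1.170 − (+1.101))/0.0592 = 2.331.
The balanced reaction is 2 Fe³⁺(aq) + Cd(s) → 2 Fe²⁺(aq) + Cd²⁺(aq), so Q = ([Fe²⁺(aq)]^2·[Cd²⁺(aq)]) / [Fe³⁺(aq)]^2.
Solving for the unknown gives log [Cd²⁺(aq)] = 0.158, so [Cd²⁺(aq)] ≈ 1.4 M.

1.4 M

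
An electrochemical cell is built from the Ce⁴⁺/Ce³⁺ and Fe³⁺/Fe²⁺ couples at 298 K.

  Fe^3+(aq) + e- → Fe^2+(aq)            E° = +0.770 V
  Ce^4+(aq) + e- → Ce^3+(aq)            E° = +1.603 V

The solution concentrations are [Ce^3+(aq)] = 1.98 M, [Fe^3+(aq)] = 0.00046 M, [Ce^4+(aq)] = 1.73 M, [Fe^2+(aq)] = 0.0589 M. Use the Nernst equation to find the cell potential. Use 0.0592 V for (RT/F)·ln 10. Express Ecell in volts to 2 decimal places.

The Ce⁴⁺/Ce³⁺ couple has the more positive E°, so it is the cathode; Fe³⁺/Fe²⁺ is the anode.
E°cell = E°cat − E°an = +1.603 − (+0.770) = +0.833 V; n = 1.
For the overall reaction Ce^4+(aq) + Fe^2+(aq) → Ce^3+(aq) + Fe^3+(aq), Q = ([Ce^3+(aq)]·[Fe^3+(aq)]) / ([Ce^4+(aq)]·[Fe^2+(aq)]) = 0.00894, giving log Q = −2.049.
Applying E = E° − (RT ln10/nF)·log Q gives +0.833 − (0.0592/1)(−2.049) = +0.95 V.

+0.95 V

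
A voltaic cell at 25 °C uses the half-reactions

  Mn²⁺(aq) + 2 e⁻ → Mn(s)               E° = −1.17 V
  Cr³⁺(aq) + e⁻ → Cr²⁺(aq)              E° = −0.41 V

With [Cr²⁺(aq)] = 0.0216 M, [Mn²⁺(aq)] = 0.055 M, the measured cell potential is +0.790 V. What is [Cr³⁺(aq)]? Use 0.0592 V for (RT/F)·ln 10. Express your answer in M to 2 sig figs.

With Cr³⁺/Cr²⁺ at the cathode and Mn²⁺/Mn at the anode, E°cell = −0.41 − (−1.17) = +0.76 V (n = 2).
Rearranging E = E° − (0.0592/n)·log Q gives log Q = 2(+0.76 − (+0.790))/0.0592 = −1.014.
For 2 Cr³⁺(aq) + Mn(s) → 2 Cr²⁺(aq) + Mn²⁺(aq), the reaction quotient is Q = ([Cr²⁺(aq)]^2·[Mn²⁺(aq)]) / [Cr³⁺(aq)]^2.
Solving for the unknown gives log [Cr³⁺(aq)] = −1.788, so [Cr³⁺(aq)] ≈ 0.016 M.

0.016 M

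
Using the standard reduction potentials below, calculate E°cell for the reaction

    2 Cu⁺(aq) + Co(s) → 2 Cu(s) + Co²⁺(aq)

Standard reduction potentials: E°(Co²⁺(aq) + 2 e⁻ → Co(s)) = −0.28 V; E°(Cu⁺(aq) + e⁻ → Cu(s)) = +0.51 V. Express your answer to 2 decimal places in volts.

+0.79 V

Cu⁺(aq) gains electrons, so the Cu⁺/Cu couple is the cathode; the Co²⁺/Co couple is the anode.
E°cell = E°(cathode) − E°(anode) = +0.51 − (−0.28) = +0.79 V.
The positive value indicates the reaction is spontaneous as written.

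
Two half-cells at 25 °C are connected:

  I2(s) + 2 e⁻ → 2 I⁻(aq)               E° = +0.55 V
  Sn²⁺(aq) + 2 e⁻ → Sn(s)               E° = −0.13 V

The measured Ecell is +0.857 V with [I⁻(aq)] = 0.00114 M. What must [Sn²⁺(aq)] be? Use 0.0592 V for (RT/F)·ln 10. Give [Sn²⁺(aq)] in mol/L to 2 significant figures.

0.81 M

The I₂/I⁻ couple has the larger reduction potential, so it is the cathode: E°cell = +0.55 − (−0.13) = +0.68 V and n = 2.
Rearranging E = E° − (0.0592/n)·log Q gives log Q = 2(+0.68 − (+0.857))/0.0592 = −5.980.
The balanced reaction is I2(s) + Sn(s) → 2 I⁻(aq) + Sn²⁺(aq), so Q = [I⁻(aq)]^2·[Sn²⁺(aq)].
Substituting the known concentrations and solving, log [Sn²⁺(aq)] = −0.094 and [Sn²⁺(aq)] = 0.81 M.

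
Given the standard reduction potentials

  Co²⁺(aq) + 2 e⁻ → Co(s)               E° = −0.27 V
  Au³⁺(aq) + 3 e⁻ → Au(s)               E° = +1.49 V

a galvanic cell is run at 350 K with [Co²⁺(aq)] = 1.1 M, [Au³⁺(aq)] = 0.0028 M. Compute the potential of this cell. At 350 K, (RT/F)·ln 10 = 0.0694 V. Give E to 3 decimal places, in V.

Au³⁺/Au is reduced (cathode, E° = +1.49 V) and Co²⁺/Co is oxidized (anode).
E°cell = E°cat − E°an = +1.49 − (−0.27) = +1.76 V; n = 6.
The balanced reaction is 2 Au³⁺(aq) + 3 Co(s) → 2 Au(s) + 3 Co²⁺(aq), so Q = [Co²⁺(aq)]^3 / [Au³⁺(aq)]^2 = 1.7×10^5 and log Q = 5.230.
Applying E = E° − (RT ln10/nF)·log Q gives +1.76 − (0.0694/6)(5.230) = +1.700 V.

+1.700 V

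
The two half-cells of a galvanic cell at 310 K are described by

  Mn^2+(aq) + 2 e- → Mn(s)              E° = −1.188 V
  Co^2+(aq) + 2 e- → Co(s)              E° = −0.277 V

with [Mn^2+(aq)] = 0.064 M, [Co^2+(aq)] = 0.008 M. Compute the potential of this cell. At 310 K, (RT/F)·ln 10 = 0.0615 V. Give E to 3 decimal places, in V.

+0.883 V

The Co²⁺/Co couple has the more positive E°, so it is the cathode; Mn²⁺/Mn is the anode.
E°cell = E°cat − E°an = −0.277 − (−1.188) = +0.911 V; n = 2.
For the overall reaction Co^2+(aq) + Mn(s) → Co(s) + Mn^2+(aq), Q = [Mn^2+(aq)] / [Co^2+(aq)] = 8, giving log Q = 0.903.
Applying E = E° − (RT ln10/nF)·log Q gives +0.911 − (0.0615/2)(0.903) = +0.883 V.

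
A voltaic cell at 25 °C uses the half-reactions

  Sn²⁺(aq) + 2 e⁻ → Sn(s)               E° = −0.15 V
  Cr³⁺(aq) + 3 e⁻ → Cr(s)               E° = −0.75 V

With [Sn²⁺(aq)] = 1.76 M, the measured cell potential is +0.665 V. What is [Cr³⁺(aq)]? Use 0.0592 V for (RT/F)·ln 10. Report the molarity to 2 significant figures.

The Sn²⁺/Sn couple has the larger reduction potential, so it is the cathode: E°cell = −0.15 − (−0.75) = +0.60 V and n = 6.
Since E = E° − (0.0592/n)·log Q, log Q = n(E° − E)/0.0592 = −6.588.
The balanced reaction is 3 Sn²⁺(aq) + 2 Cr(s) → 3 Sn(s) + 2 Cr³⁺(aq), so Q = [Cr³⁺(aq)]^2 / [Sn²⁺(aq)]^3.
Isolating [Cr³⁺(aq)] in Q = 10^{−6.588} yields log [Cr³⁺(aq)] = −2.926, i.e. 0.0012 M.

0.0012 M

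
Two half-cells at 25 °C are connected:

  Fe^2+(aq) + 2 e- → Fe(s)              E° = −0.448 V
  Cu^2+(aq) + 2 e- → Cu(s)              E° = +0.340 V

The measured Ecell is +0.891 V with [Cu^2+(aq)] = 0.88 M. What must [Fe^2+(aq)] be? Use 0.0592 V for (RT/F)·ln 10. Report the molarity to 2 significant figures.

0.00029 M

Cu²⁺/Cu is the cathode (higher E°); E°cell = +0.340 − (−0.448) = +0.788 V with n = 2.
Since E = E° − (0.0592/n)·log Q, log Q = n(E° − E)/0.0592 = −3.480.
Balancing electrons gives Cu^2+(aq) + Fe(s) → Cu(s) + Fe^2+(aq); thus Q = [Fe^2+(aq)] / [Cu^2+(aq)].
Isolating [Fe^2+(aq)] in Q = 10^{−3.480} yields log [Fe^2+(aq)] = −3.536, i.e. 0.00029 M.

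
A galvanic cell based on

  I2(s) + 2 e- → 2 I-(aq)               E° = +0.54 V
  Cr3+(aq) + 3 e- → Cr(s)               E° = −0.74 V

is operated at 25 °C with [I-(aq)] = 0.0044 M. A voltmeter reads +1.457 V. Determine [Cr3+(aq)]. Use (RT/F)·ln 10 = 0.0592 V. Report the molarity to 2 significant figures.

0.013 M

I₂/I⁻ is the cathode (higher E°); E°cell = +0.54 − (−0.74) = +1.28 V with n = 6.
Since E = E° − (0.0592/n)·log Q, log Q = n(E° − E)/0.0592 = −17.939.
For 3 I2(s) + 2 Cr(s) → 6 I-(aq) + 2 Cr3+(aq), the reaction quotient is Q = [I-(aq)]^6·[Cr3+(aq)]^2.
Substituting the known concentrations and solving, log [Cr3+(aq)] = −1.900 and [Cr3+(aq)] = 0.013 M.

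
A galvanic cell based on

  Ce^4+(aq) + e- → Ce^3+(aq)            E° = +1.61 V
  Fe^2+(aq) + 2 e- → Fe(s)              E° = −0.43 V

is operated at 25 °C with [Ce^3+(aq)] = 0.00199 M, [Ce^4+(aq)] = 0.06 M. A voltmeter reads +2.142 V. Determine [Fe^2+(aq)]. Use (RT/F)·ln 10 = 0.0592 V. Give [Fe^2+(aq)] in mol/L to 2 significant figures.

0.33 M

With Ce⁴⁺/Ce³⁺ at the cathode and Fe²⁺/Fe at the anode, E°cell = +1.61 − (−0.43) = +2.04 V (n = 2).
Since E = E° − (0.0592/n)·log Q, log Q = n(E° − E)/0.0592 = −3.446.
For 2 Ce^4+(aq) + Fe(s) → 2 Ce^3+(aq) + Fe^2+(aq), the reaction quotient is Q = ([Ce^3+(aq)]^2·[Fe^2+(aq)]) / [Ce^4+(aq)]^2.
Isolating [Fe^2+(aq)] in Q = 10^{−3.446} yields log [Fe^2+(aq)] = −0.487, i.e. 0.33 M.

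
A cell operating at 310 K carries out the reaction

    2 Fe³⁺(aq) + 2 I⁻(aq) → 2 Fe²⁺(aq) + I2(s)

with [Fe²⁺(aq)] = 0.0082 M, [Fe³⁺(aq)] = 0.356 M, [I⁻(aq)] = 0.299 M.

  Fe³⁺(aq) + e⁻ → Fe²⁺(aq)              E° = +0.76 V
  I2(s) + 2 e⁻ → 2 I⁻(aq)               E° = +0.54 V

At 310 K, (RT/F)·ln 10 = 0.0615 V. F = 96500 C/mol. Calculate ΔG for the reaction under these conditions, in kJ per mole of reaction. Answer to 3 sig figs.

With Fe³⁺/Fe²⁺ reduced at the cathode, E°cell = +0.76 − (+0.54) = +0.22 V and n = 2.
Q = [Fe²⁺(aq)]^2 / ([Fe³⁺(aq)]^2·[I⁻(aq)]^2) = 0.00593, so log Q = −2.227 and E = +0.22 − (0.0615/2)(−2.227) = +0.2885 V.
Finally ΔG = −nFE = −(2)(96500 C/mol)(+0.2885 V) = −55.7 kJ/mol.

−55.7 kJ/mol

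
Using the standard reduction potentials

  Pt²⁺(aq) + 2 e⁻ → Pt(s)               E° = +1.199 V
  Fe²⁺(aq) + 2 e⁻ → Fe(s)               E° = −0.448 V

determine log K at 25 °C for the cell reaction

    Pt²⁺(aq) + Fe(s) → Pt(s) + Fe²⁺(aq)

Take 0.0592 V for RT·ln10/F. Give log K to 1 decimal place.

The Pt²⁺/Pt couple is reduced (cathode); E°cell = +1.199 − (−0.448) = +1.647 V with n = 2.
At equilibrium E = 0, so log K = nE°cell / 0.0592 = (2)(+1.647) / 0.0592 = 55.6.

log K = 55.6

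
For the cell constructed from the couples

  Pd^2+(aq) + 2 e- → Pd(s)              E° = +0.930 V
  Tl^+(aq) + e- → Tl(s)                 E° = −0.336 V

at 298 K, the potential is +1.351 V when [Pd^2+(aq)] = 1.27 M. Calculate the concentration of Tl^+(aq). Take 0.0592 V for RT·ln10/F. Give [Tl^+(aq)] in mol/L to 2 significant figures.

0.041 M

The Pd²⁺/Pd couple has the larger reduction potential, so it is the cathode: E°cell = +0.930 − (−0.336) = +1.266 V and n = 2.
Rearranging E = E° − (0.0592/n)·log Q gives log Q = 2(+1.266 − (+1.351))/0.0592 = −2.872.
The balanced reaction is Pd^2+(aq) + 2 Tl(s) → Pd(s) + 2 Tl^+(aq), so Q = [Tl^+(aq)]^2 / [Pd^2+(aq)].
Isolating [Tl^+(aq)] in Q = 10^{−2.872} yields log [Tl^+(aq)] = −1.384, i.e. 0.041 M.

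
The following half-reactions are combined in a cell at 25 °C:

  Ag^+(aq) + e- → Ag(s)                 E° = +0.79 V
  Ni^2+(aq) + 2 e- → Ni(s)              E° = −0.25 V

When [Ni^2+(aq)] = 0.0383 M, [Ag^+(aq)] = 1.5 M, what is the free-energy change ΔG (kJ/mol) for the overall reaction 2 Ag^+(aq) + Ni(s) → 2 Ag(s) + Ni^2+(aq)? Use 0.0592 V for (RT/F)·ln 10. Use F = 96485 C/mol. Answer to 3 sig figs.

−211 kJ/mol

E°cell = +0.79 − (−0.25) = +1.04 V; the balanced reaction transfers n = 2 electrons.
Here Q = [Ni^2+(aq)] / [Ag^+(aq)]^2 = 0.017 (log Q = −1.769), giving E = +1.04 − (0.0592/2)·(−1.769) = +1.0924 V.
Then ΔG = −nFE = −2 × 96485 × +1.0924 J/mol = −211 kJ/mol.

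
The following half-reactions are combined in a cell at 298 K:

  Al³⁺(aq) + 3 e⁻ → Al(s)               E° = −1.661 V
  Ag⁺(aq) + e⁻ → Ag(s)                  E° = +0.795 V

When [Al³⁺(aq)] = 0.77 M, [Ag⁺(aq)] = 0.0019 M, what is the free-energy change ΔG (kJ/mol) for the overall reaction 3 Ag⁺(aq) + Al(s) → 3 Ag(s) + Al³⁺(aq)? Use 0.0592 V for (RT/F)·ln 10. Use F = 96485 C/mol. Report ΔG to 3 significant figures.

−665 kJ/mol

The standard cell potential is +0.795 − (−1.661) = +2.456 V, with n = 3 electrons in the balanced equation.
Here Q = [Al³⁺(aq)] / [Ag⁺(aq)]^3 = 1.12×10^8 (log Q = 8.050), giving E = +2.456 − (0.0592/3)·(8.050) = +2.2971 V.
ΔG = −nFE = −(3)(96485)(+2.2971) J/mol = −665 kJ/mol.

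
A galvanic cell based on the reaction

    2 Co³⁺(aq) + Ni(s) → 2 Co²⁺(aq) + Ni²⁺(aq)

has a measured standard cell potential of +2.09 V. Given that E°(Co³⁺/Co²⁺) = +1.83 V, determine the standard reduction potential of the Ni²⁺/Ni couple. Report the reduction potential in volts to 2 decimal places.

−0.26 V

In the reaction as written the Co³⁺/Co²⁺ couple is reduced (cathode) and Ni²⁺/Ni is oxidized (anode), so E°cell = E°(Co³⁺/Co²⁺) − E°(Ni²⁺/Ni).
E°(Ni²⁺/Ni) = E°(cathode) − E°cell = +1.83 − (+2.09) = −0.26 V.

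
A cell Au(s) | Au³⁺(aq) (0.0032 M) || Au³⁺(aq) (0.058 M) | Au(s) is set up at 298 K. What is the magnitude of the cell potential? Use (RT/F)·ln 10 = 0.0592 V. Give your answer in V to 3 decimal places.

For a concentration cell E°cell = 0, since both electrodes use the same couple.
The compartment with the higher Au³⁺(aq) concentration (0.058 M) acts as the cathode; ions are reduced there and produced at the dilute (0.0032 M) anode.
With n = 3, Ecell = −(0.0592/3)·log([dilute]/[conc]) = −(0.0592/3)·log(0.0032/0.058) = +0.025 V.

0.025 V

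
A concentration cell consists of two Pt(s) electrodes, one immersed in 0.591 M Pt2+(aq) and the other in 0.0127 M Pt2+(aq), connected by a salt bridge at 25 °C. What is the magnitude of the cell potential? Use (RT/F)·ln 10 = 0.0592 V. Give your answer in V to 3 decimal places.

0.049 V

For a concentration cell E°cell = 0, since both electrodes use the same couple.
The compartment with the higher Pt2+(aq) concentration (0.591 M) acts as the cathode; ions are reduced there and produced at the dilute (0.0127 M) anode.
With n = 2, Ecell = −(0.0592/2)·log([dilute]/[conc]) = −(0.0592/2)·log(0.0127/0.591) = +0.049 V.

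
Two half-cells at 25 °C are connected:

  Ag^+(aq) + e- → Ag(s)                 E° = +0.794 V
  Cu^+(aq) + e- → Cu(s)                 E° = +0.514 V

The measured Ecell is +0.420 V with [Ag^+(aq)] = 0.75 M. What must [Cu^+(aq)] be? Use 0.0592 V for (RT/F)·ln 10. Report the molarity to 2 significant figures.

0.0032 M

The Ag⁺/Ag couple has the larger reduction potential, so it is the cathode: E°cell = +0.794 − (+0.514) = +0.280 V and n = 1.
Rearranging E = E° − (0.0592/n)·log Q gives log Q = 1(+0.280 − (+0.420))/0.0592 = −2.365.
The balanced reaction is Ag^+(aq) + Cu(s) → Ag(s) + Cu^+(aq), so Q = [Cu^+(aq)] / [Ag^+(aq)].
Solving for the unknown gives log [Cu^+(aq)] = −2.490, so [Cu^+(aq)] ≈ 0.0032 M.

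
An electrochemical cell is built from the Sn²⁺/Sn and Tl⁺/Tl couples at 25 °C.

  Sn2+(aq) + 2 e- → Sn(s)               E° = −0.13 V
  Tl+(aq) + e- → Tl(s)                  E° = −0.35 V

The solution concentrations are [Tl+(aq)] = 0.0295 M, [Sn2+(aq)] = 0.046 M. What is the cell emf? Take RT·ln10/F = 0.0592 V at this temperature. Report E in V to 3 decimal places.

The Sn²⁺/Sn couple has the more positive E°, so it is the cathode; Tl⁺/Tl is the anode.
E°cell = E°cat − E°an = −0.13 − (−0.35) = +0.22 V; n = 2.
The balanced reaction is Sn2+(aq) + 2 Tl(s) → Sn(s) + 2 Tl+(aq), so Q = [Tl+(aq)]^2 / [Sn2+(aq)] = 0.0189 and log Q = −1.723.
Applying E = E° − (RT ln10/nF)·log Q gives +0.22 − (0.0592/2)(−1.723) = +0.271 V.

+0.271 V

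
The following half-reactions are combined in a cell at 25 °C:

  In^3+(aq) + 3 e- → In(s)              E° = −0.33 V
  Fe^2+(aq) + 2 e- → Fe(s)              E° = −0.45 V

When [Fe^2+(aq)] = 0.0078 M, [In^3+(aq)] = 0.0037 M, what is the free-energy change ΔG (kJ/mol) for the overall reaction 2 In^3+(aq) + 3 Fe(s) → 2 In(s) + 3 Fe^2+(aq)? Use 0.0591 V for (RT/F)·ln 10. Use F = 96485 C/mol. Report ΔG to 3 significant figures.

−77.8 kJ/mol

The standard cell potential is −0.33 − (−0.45) = +0.12 V, with n = 6 electrons in the balanced equation.
Q = [Fe^2+(aq)]^3 / [In^3+(aq)]^2 = 0.0347, so log Q = −1.460 and E = +0.12 − (0.0591/6)(−1.460) = +0.1344 V.
Then ΔG = −nFE = −6 × 96485 × +0.1344 J/mol = −77.8 kJ/mol.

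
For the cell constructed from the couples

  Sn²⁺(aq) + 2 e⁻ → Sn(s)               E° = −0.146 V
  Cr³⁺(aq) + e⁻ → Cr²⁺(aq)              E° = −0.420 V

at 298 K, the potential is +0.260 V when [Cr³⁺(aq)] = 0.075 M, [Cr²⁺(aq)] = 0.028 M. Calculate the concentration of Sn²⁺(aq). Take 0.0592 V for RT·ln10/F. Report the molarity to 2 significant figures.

Sn²⁺/Sn is the cathode (higher E°); E°cell = −0.146 − (−0.420) = +0.274 V with n = 2.
Since E = E° − (0.0592/n)·log Q, log Q = n(E° − E)/0.0592 = 0.473.
The balanced reaction is Sn²⁺(aq) + 2 Cr²⁺(aq) → Sn(s) + 2 Cr³⁺(aq), so Q = [Cr³⁺(aq)]^2 / ([Sn²⁺(aq)]·[Cr²⁺(aq)]^2).
Substituting the known concentrations and solving, log [Sn²⁺(aq)] = 0.383 and [Sn²⁺(aq)] = 2.4 M.

2.4 M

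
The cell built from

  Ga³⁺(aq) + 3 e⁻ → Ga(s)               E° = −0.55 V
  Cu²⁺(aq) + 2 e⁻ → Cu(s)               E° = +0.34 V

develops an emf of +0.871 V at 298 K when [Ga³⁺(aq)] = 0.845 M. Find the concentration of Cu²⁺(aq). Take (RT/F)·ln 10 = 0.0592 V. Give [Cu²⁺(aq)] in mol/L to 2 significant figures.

0.20 M

Cu²⁺/Cu is the cathode (higher E°); E°cell = +0.34 − (−0.55) = +0.89 V with n = 6.
Since E = E° − (0.0592/n)·log Q, log Q = n(E° − E)/0.0592 = 1.926.
The balanced reaction is 3 Cu²⁺(aq) + 2 Ga(s) → 3 Cu(s) + 2 Ga³⁺(aq), so Q = [Ga³⁺(aq)]^2 / [Cu²⁺(aq)]^3.
Substituting the known concentrations and solving, log [Cu²⁺(aq)] = −0.691 and [Cu²⁺(aq)] = 0.20 M.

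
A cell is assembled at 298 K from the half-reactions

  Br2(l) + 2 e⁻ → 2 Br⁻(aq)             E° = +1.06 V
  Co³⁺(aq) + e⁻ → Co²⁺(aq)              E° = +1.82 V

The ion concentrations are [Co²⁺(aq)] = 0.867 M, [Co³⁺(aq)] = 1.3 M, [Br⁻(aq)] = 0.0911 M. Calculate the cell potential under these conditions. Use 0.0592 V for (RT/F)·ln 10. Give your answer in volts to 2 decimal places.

+0.71 V

The Co³⁺/Co²⁺ couple has the more positive E°, so it is the cathode; Br₂/Br⁻ is the anode.
E°cell = E°cat − E°an = +1.82 − (+1.06) = +0.76 V; n = 2.
The balanced reaction is 2 Co³⁺(aq) + 2 Br⁻(aq) → 2 Co²⁺(aq) + Br2(l), so Q = [Co²⁺(aq)]^2 / ([Co³⁺(aq)]^2·[Br⁻(aq)]^2) = 53.6 and log Q = 1.729.
E = E° − (0.0592/n)·log Q = +0.76 − (0.0592/2)(1.729) = +0.71 V.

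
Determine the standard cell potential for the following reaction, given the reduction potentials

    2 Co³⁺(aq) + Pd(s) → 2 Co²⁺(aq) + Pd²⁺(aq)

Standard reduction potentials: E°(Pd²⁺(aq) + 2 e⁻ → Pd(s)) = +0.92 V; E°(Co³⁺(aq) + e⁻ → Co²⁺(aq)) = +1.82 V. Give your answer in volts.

Co³⁺(aq) gains electrons, so the Co³⁺/Co²⁺ couple is the cathode; the Pd²⁺/Pd couple is the anode.
E°cell = E°(cathode) − E°(anode) = +1.82 − (+0.92) = +0.90 V.
The positive value indicates the reaction is spontaneous as written.

+0.90 V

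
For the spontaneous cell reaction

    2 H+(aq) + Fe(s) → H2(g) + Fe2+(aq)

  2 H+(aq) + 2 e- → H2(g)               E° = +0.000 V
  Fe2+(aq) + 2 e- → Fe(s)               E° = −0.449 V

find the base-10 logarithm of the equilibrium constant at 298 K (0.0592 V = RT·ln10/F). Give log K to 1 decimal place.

The 2H⁺/H₂ couple is reduced (cathode); E°cell = +0.000 − (−0.449) = +0.449 V with n = 2.
At equilibrium E = 0, so log K = nE°cell / 0.0592 = (2)(+0.449) / 0.0592 = 15.2.

log K = 15.2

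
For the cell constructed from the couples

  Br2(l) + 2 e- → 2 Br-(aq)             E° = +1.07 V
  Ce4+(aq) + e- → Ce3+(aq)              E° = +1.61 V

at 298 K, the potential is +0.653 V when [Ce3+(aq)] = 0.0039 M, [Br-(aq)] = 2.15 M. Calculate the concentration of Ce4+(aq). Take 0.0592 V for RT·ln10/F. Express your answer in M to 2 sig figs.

With Ce⁴⁺/Ce³⁺ at the cathode and Br₂/Br⁻ at the anode, E°cell = +1.61 − (+1.07) = +0.54 V (n = 2).
Rearranging E = E° − (0.0592/n)·log Q gives log Q = 2(+0.54 − (+0.653))/0.0592 = −3.818.
For 2 Ce4+(aq) + 2 Br-(aq) → 2 Ce3+(aq) + Br2(l), the reaction quotient is Q = [Ce3+(aq)]^2 / ([Ce4+(aq)]^2·[Br-(aq)]^2).
Isolating [Ce4+(aq)] in Q = 10^{−3.818} yields log [Ce4+(aq)] = −0.832, i.e. 0.15 M.

0.15 M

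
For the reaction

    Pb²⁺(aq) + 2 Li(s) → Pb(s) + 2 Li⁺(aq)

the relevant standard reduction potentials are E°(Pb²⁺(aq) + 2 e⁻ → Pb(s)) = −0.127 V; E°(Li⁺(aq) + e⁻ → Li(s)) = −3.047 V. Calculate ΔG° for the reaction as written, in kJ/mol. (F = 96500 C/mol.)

In the reaction as written Pb²⁺(aq) is reduced, so the Pb²⁺/Pb couple is the cathode and Li⁺/Li is the anode.
E°cell = −0.127 − (−3.047) = +2.920 V; balancing electrons gives n = 2.
ΔG° = −nFE°cell = −(2)(96500)(+2.920) J/mol = −564 kJ/mol.

−564 kJ/mol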